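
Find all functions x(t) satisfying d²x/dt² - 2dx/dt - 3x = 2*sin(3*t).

x = -2*sin(3*t)/15 + cos(3*t)/15 + C1*exp(-t) + C2*exp(3*t)

Characteristic equation r² - 2r - 3 = 0 factors as (r + 1)(r - 3) = 0, so r = -1, 3.
Hence x_h = C1*exp(-t) + C2*exp(3*t).
Try x_p = A*cos(3*t) + B*sin(3*t). Substituting and equating the coefficients of cos(3t) and sin(3t) gives A = 1/15, B = -2/15, so x_p = -2*sin(3*t)/15 + cos(3*t)/15.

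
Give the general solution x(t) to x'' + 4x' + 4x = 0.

x = C1*exp(-2*t) + C2*t*exp(-2*t)

Characteristic equation r² + 4r + 4 = 0 has discriminant (4)² - 4·(4) = 0, so r = -2 is a repeated root.
Hence x_h = (C1 + C2*t)*exp(-2*t).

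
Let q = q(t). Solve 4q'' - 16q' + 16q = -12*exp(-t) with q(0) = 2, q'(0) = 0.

Divide through by 4: q'' - 4q' + 4q = -3*exp(-t).
Characteristic equation r² - 4r + 4 = 0 has discriminant (-4)² - 4·(4) = 0, so r = 2 is a repeated root.
Hence q_h = (C1 + C2*t)*exp(2*t).
Try q_p = A*exp(-t). Substituting into the equation and dividing by exp(-t) gives A = -1/3, so q_p = -exp(-t)/3.
General solution: q = -exp(-t)/3 + C1*exp(2*t) + C2*t*exp(2*t).
Apply the initial conditions: q(0) = -1/3 + C1 = 2 and q'(0) = 1/3 + C2 + 2*C1 = 0. Solving gives C1 = 7/3, C2 = -5.

q = -exp(-t)/3 + 7*exp(2*t)/3 - 5*t*exp(2*t)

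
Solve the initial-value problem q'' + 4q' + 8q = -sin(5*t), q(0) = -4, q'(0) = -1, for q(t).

q = 17*sin(5*t)/689 + 20*cos(5*t)/689 - 3163*exp(-2*t)*sin(2*t)/689 - 2776*cos(2*t)*exp(-2*t)/689

Characteristic equation r² + 4r + 8 = 0 has discriminant (4)² - 4·(8) = -16 < 0, so r = -2 ± 2i.
Hence q_h = C1*cos(2*t)*exp(-2*t) + C2*exp(-2*t)*sin(2*t).
Try q_p = A*cos(5*t) + B*sin(5*t). Substituting and equating the coefficients of cos(5t) and sin(5t) gives A = 20/689, B = 17/689, so q_p = 17*sin(5*t)/689 + 20*cos(5*t)/689.
General solution: q = 17*sin(5*t)/689 + 20*cos(5*t)/689 + C1*cos(2*t)*exp(-2*t) + C2*exp(-2*t)*sin(2*t).
Apply the initial conditions: q(0) = 20/689 + C1 = -4 and q'(0) = 85/689 - 2*C1 + 2*C2 = -1. Solving gives C1 = -2776/689, C2 = -3163/689.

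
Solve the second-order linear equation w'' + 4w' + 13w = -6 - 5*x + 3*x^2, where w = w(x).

Characteristic equation r² + 4r + 13 = 0 has discriminant (4)² - 4·(13) = -36 < 0, so r = -2 ± 3i.
Hence w_h = C1*cos(3*x)*exp(-2*x) + C2*exp(-2*x)*sin(3*x).
For the particular solution try w_p = A0 + A1*x + A2*x^2. Substituting and matching coefficients of each power of x gives A0 = -736/2197, A1 = -89/169, A2 = 3/13, so w_p = -736/2197 - 89*x/169 + 3*x^2/13.

w = -736/2197 - 89*x/169 + 3*x**2/13 + C1*cos(3*x)*exp(-2*x) + C2*exp(-2*x)*sin(3*x)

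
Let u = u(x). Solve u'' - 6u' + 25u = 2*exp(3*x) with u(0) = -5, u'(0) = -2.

u = exp(3*x)/8 - 41*cos(4*x)*exp(3*x)/8 + 13*exp(3*x)*sin(4*x)/4

Characteristic equation r² - 6r + 25 = 0 has discriminant (-6)² - 4·(25) = -64 < 0, so r = 3 ± 4i.
Hence u_h = C1*cos(4*x)*exp(3*x) + C2*exp(3*x)*sin(4*x).
Try u_p = A*exp(3*x). Substituting into the equation and dividing by exp(3*x) gives A = 1/8, so u_p = exp(3*x)/8.
General solution: u = exp(3*x)/8 + C1*cos(4*x)*exp(3*x) + C2*exp(3*x)*sin(4*x).
Apply the initial conditions: u(0) = 1/8 + C1 = -5 and u'(0) = 3/8 + 3*C1 + 4*C2 = -2. Solving gives C1 = -41/8, C2 = 13/4.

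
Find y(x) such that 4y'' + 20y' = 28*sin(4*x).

y = C2 - 35*cos(4*x)/164 - 7*sin(4*x)/41 + C1*exp(-5*x)

Divide through by 4: y'' + 5y' = 7*sin(4*x).
Characteristic equation r² + 5r = 0 factors as (r + 5)r = 0, so r = -5, 0.
Hence y_h = C1*exp(-5*x) + C2.
Try y_p = A*cos(4*x) + B*sin(4*x). Substituting and equating the coefficients of cos(4x) and sin(4x) gives A = -35/164, B = -7/41, so y_p = -35*cos(4*x)/164 - 7*sin(4*x)/41.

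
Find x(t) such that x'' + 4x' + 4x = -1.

Characteristic equation r² + 4r + 4 = 0 has discriminant (4)² - 4·(4) = 0, so r = -2 is a repeated root.
Hence x_h = (C1 + C2*t)*exp(-2*t).
For the particular solution try x_p = A0. Substituting and matching coefficients of each power of t gives A0 = -1/4, so x_p = -1/4.

x = -1/4 + C1*exp(-2*t) + C2*t*exp(-2*t)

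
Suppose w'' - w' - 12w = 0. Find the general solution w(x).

Characteristic equation r² - r - 12 = 0 factors as (r + 3)(r - 4) = 0, so r = -3, 4.
Hence w_h = C1*exp(-3*x) + C2*exp(4*x).

w = C1*exp(-3*x) + C2*exp(4*x)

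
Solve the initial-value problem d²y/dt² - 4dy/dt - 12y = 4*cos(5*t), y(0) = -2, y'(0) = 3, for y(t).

Characteristic equation r² - 4r - 12 = 0 factors as (r - 6)(r + 2) = 0, so r = 6, -2.
Hence y_h = C1*exp(6*t) + C2*exp(-2*t).
Try y_p = A*cos(5*t) + B*sin(5*t). Substituting and equating the coefficients of cos(5t) and sin(5t) gives A = -148/1769, B = -80/1769, so y_p = -148*cos(5*t)/1769 - 80*sin(5*t)/1769.
General solution: y = -148*cos(5*t)/1769 - 80*sin(5*t)/1769 + C1*exp(6*t) + C2*exp(-2*t).
Apply the initial conditions: y(0) = -148/1769 + C1 + C2 = -2 and y'(0) = -400/1769 - 2*C2 + 6*C1 = 3. Solving gives C1 = -37/488, C2 = -427/232.

y = -427*exp(-2*t)/232 - 148*cos(5*t)/1769 - 80*sin(5*t)/1769 - 37*exp(6*t)/488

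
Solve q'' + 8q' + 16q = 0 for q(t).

q = C1*exp(-4*t) + C2*t*exp(-4*t)

Characteristic equation r² + 8r + 16 = 0 has discriminant (8)² - 4·(16) = 0, so r = -4 is a repeated root.
Hence q_h = (C1 + C2*t)*exp(-4*t).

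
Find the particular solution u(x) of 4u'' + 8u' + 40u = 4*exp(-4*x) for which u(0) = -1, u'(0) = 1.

Divide through by 4: u'' + 2u' + 10u = exp(-4*x).
Characteristic equation r² + 2r + 10 = 0 has discriminant (2)² - 4·(10) = -36 < 0, so r = -1 ± 3i.
Hence u_h = C1*cos(3*x)*exp(-x) + C2*exp(-x)*sin(3*x).
Try u_p = A*exp(-4*x). Substituting into the equation and dividing by exp(-4*x) gives A = 1/18, so u_p = exp(-4*x)/18.
General solution: u = exp(-4*x)/18 + C1*cos(3*x)*exp(-x) + C2*exp(-x)*sin(3*x).
Apply the initial conditions: u(0) = 1/18 + C1 = -1 and u'(0) = -2/9 - C1 + 3*C2 = 1. Solving gives C1 = -19/18, C2 = 1/18.

u = exp(-4*x)/18 - 19*cos(3*x)*exp(-x)/18 + exp(-x)*sin(3*x)/18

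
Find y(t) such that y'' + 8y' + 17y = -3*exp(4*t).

y = -3*exp(4*t)/65 + C1*cos(t)*exp(-4*t) + C2*exp(-4*t)*sin(t)

Characteristic equation r² + 8r + 17 = 0 has discriminant (8)² - 4·(17) = -4 < 0, so r = -4 ± i.
Hence y_h = C1*cos(t)*exp(-4*t) + C2*exp(-4*t)*sin(t).
Try y_p = A*exp(4*t). Substituting into the equation and dividing by exp(4*t) gives A = -3/65, so y_p = -3*exp(4*t)/65.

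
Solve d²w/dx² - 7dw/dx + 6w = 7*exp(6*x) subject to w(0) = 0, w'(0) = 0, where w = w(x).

w = -7*exp(6*x)/25 + 7*exp(x)/25 + 7*x*exp(6*x)/5

Characteristic equation r² - 7r + 6 = 0 factors as (r - 1)(r - 6) = 0, so r = 1, 6.
Hence w_h = C1*exp(x) + C2*exp(6*x).
Since exp(6*x) solves the homogeneous equation (r = 6 is a root of multiplicity 1), multiply the trial by x. Try w_p = A*x*exp(6*x). Substituting into the equation and dividing by exp(6*x) gives A = 7/5, so w_p = 7*x*exp(6*x)/5.
General solution: w = C1*exp(x) + C2*exp(6*x) + 7*x*exp(6*x)/5.
Apply the initial conditions: w(0) = C1 + C2 = 0 and w'(0) = 7/5 + C1 + 6*C2 = 0. Solving gives C1 = 7/25, C2 = -7/25.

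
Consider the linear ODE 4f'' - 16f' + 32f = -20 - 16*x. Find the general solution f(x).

f = -7/8 - x/2 + C1*cos(2*x)*exp(2*x) + C2*exp(2*x)*sin(2*x)

Divide through by 4: f'' - 4f' + 8f = -5 - 4*x.
Characteristic equation r² - 4r + 8 = 0 has discriminant (-4)² - 4·(8) = -16 < 0, so r = 2 ± 2i.
Hence f_h = C1*cos(2*x)*exp(2*x) + C2*exp(2*x)*sin(2*x).
For the particular solution try f_p = A0 + A1*x. Substituting and matching coefficients of each power of x gives A0 = -7/8, A1 = -1/2, so f_p = -7/8 - x/2.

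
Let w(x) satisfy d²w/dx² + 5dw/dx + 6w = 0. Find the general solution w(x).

Characteristic equation r² + 5r + 6 = 0 factors as (r + 2)(r + 3) = 0, so r = -2, -3.
Hence w_h = C1*exp(-2*x) + C2*exp(-3*x).

w = C1*exp(-2*x) + C2*exp(-3*x)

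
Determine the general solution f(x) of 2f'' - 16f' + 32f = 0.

f = C1*exp(4*x) + C2*x*exp(4*x)

Divide through by 2: f'' - 8f' + 16f = 0.
Characteristic equation r² - 8r + 16 = 0 has discriminant (-8)² - 4·(16) = 0, so r = 4 is a repeated root.
Hence f_h = (C1 + C2*x)*exp(4*x).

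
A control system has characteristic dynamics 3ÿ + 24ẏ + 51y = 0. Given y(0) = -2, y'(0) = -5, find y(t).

Divide through by 3: y'' + 8y' + 17y = 0.
Characteristic equation r² + 8r + 17 = 0 has discriminant (8)² - 4·(17) = -4 < 0, so r = -4 ± i.
Hence y_h = C1*cos(t)*exp(-4*t) + C2*exp(-4*t)*sin(t).
Apply the initial conditions: y(0) = C1 = -2 and y'(0) = C2 - 4*C1 = -5. Solving gives C1 = -2, C2 = -13.

y = -13*exp(-4*t)*sin(t) - 2*cos(t)*exp(-4*t)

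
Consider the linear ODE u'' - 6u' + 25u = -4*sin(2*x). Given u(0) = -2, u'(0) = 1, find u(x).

u = -28*sin(2*x)/195 - 16*cos(2*x)/195 - 374*cos(4*x)*exp(3*x)/195 + 1373*exp(3*x)*sin(4*x)/780

Characteristic equation r² - 6r + 25 = 0 has discriminant (-6)² - 4·(25) = -64 < 0, so r = 3 ± 4i.
Hence u_h = C1*cos(4*x)*exp(3*x) + C2*exp(3*x)*sin(4*x).
Try u_p = A*cos(2*x) + B*sin(2*x). Substituting and equating the coefficients of cos(2x) and sin(2x) gives A = -16/195, B = -28/195, so u_p = -28*sin(2*x)/195 - 16*cos(2*x)/195.
General solution: u = -28*sin(2*x)/195 - 16*cos(2*x)/195 + C1*cos(4*x)*exp(3*x) + C2*exp(3*x)*sin(4*x).
Apply the initial conditions: u(0) = -16/195 + C1 = -2 and u'(0) = -56/195 + 3*C1 + 4*C2 = 1. Solving gives C1 = -374/195, C2 = 1373/780.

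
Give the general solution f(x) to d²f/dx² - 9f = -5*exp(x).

Characteristic equation r² - 9 = 0 factors as (r + 3)(r - 3) = 0, so r = -3, 3.
Hence f_h = C1*exp(-3*x) + C2*exp(3*x).
Try f_p = A*exp(x). Substituting into the equation and dividing by exp(x) gives A = 5/8, so f_p = 5*exp(x)/8.

f = 5*exp(x)/8 + C1*exp(-3*x) + C2*exp(3*x)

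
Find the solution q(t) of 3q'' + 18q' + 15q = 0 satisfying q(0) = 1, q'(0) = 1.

q = -exp(-5*t)/2 + 3*exp(-t)/2

Divide through by 3: q'' + 6q' + 5q = 0.
Characteristic equation r² + 6r + 5 = 0 factors as (r + 5)(r + 1) = 0, so r = -5, -1.
Hence q_h = C1*exp(-5*t) + C2*exp(-t).
Apply the initial conditions: q(0) = C1 + C2 = 1 and q'(0) = -C2 - 5*C1 = 1. Solving gives C1 = -1/2, C2 = 3/2.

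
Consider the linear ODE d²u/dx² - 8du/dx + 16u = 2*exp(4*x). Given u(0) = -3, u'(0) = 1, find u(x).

Characteristic equation r² - 8r + 16 = 0 has discriminant (-8)² - 4·(16) = 0, so r = 4 is a repeated root.
Hence u_h = (C1 + C2*x)*exp(4*x).
Since exp(4*x) solves the homogeneous equation (r = 4 is a root of multiplicity 2), multiply the trial by x^2. Try u_p = A*x^2*exp(4*x). Substituting into the equation and dividing by exp(4*x) gives A = 1, so u_p = x^2*exp(4*x).
General solution: u = C1*exp(4*x) + x^2*exp(4*x) + C2*x*exp(4*x).
Apply the initial conditions: u(0) = C1 = -3 and u'(0) = C2 + 4*C1 = 1. Solving gives C1 = -3, C2 = 13.

u = -3*exp(4*x) + x**2*exp(4*x) + 13*x*exp(4*x)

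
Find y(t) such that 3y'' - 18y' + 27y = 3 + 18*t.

Divide through by 3: y'' - 6y' + 9y = 1 + 6*t.
Characteristic equation r² - 6r + 9 = 0 has discriminant (-6)² - 4·(9) = 0, so r = 3 is a repeated root.
Hence y_h = (C1 + C2*t)*exp(3*t).
For the particular solution try y_p = A0 + A1*t. Substituting and matching coefficients of each power of t gives A0 = 5/9, A1 = 2/3, so y_p = 5/9 + 2*t/3.

y = 5/9 + 2*t/3 + C1*exp(3*t) + C2*t*exp(3*t)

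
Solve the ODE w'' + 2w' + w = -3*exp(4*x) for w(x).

Characteristic equation r² + 2r + 1 = 0 has discriminant (2)² - 4·(1) = 0, so r = -1 is a repeated root.
Hence w_h = (C1 + C2*x)*exp(-x).
Try w_p = A*exp(4*x). Substituting into the equation and dividing by exp(4*x) gives A = -3/25, so w_p = -3*exp(4*x)/25.

w = -3*exp(4*x)/25 + C1*exp(-x) + C2*x*exp(-x)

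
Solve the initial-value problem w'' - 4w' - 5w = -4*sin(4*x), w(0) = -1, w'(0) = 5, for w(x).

Characteristic equation r² - 4r - 5 = 0 factors as (r + 1)(r - 5) = 0, so r = -1, 5.
Hence w_h = C1*exp(-x) + C2*exp(5*x).
Try w_p = A*cos(4*x) + B*sin(4*x). Substituting and equating the coefficients of cos(4x) and sin(4x) gives A = -64/697, B = 84/697, so w_p = -64*cos(4*x)/697 + 84*sin(4*x)/697.
General solution: w = -64*cos(4*x)/697 + 84*sin(4*x)/697 + C1*exp(-x) + C2*exp(5*x).
Apply the initial conditions: w(0) = -64/697 + C1 + C2 = -1 and w'(0) = 336/697 - C1 + 5*C2 = 5. Solving gives C1 = -77/51, C2 = 74/123.

w = -77*exp(-x)/51 - 64*cos(4*x)/697 + 74*exp(5*x)/123 + 84*sin(4*x)/697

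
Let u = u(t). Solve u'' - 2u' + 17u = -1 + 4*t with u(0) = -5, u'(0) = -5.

u = -9/289 + 4*t/17 - 1436*cos(4*t)*exp(t)/289 - 77*exp(t)*sin(4*t)/1156

Characteristic equation r² - 2r + 17 = 0 has discriminant (-2)² - 4·(17) = -64 < 0, so r = 1 ± 4i.
Hence u_h = C1*cos(4*t)*exp(t) + C2*exp(t)*sin(4*t).
For the particular solution try u_p = A0 + A1*t. Substituting and matching coefficients of each power of t gives A0 = -9/289, A1 = 4/17, so u_p = -9/289 + 4*t/17.
General solution: u = -9/289 + 4*t/17 + C1*cos(4*t)*exp(t) + C2*exp(t)*sin(4*t).
Apply the initial conditions: u(0) = -9/289 + C1 = -5 and u'(0) = 4/17 + C1 + 4*C2 = -5. Solving gives C1 = -1436/289, C2 = -77/1156.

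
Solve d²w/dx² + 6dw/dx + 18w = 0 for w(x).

Characteristic equation r² + 6r + 18 = 0 has discriminant (6)² - 4·(18) = -36 < 0, so r = -3 ± 3i.
Hence w_h = C1*cos(3*x)*exp(-3*x) + C2*exp(-3*x)*sin(3*x).

w = C1*cos(3*x)*exp(-3*x) + C2*exp(-3*x)*sin(3*x)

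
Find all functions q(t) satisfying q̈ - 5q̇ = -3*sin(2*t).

q = C2 - 15*cos(2*t)/58 + 3*sin(2*t)/29 + C1*exp(5*t)

Characteristic equation r² - 5r = 0 factors as (r - 5)r = 0, so r = 5, 0.
Hence q_h = C1*exp(5*t) + C2.
Try q_p = A*cos(2*t) + B*sin(2*t). Substituting and equating the coefficients of cos(2t) and sin(2t) gives A = -15/58, B = 3/29, so q_p = -15*cos(2*t)/58 + 3*sin(2*t)/29.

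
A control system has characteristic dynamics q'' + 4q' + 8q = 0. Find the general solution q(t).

Characteristic equation r² + 4r + 8 = 0 has discriminant (4)² - 4·(8) = -16 < 0, so r = -2 ± 2i.
Hence q_h = C1*cos(2*t)*exp(-2*t) + C2*exp(-2*t)*sin(2*t).

q = C1*cos(2*t)*exp(-2*t) + C2*exp(-2*t)*sin(2*t)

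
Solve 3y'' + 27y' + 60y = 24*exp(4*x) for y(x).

Divide through by 3: y'' + 9y' + 20y = 8*exp(4*x).
Characteristic equation r² + 9r + 20 = 0 factors as (r + 5)(r + 4) = 0, so r = -5, -4.
Hence y_h = C1*exp(-5*x) + C2*exp(-4*x).
Try y_p = A*exp(4*x). Substituting into the equation and dividing by exp(4*x) gives A = 1/9, so y_p = exp(4*x)/9.

y = exp(4*x)/9 + C1*exp(-5*x) + C2*exp(-4*x)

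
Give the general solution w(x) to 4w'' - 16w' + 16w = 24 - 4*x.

Divide through by 4: w'' - 4w' + 4w = 6 - x.
Characteristic equation r² - 4r + 4 = 0 has discriminant (-4)² - 4·(4) = 0, so r = 2 is a repeated root.
Hence w_h = (C1 + C2*x)*exp(2*x).
For the particular solution try w_p = A0 + A1*x. Substituting and matching coefficients of each power of x gives A0 = 5/4, A1 = -1/4, so w_p = 5/4 - x/4.

w = 5/4 - x/4 + C1*exp(2*x) + C2*x*exp(2*x)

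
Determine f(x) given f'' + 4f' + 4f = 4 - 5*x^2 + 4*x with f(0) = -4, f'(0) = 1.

Characteristic equation r² + 4r + 4 = 0 has discriminant (4)² - 4·(4) = 0, so r = -2 is a repeated root.
Hence f_h = (C1 + C2*x)*exp(-2*x).
For the particular solution try f_p = A0 + A1*x + A2*x^2. Substituting and matching coefficients of each power of x gives A0 = -15/8, A1 = 7/2, A2 = -5/4, so f_p = -15/8 - 5*x^2/4 + 7*x/2.
General solution: f = -15/8 - 5*x^2/4 + 7*x/2 + C1*exp(-2*x) + C2*x*exp(-2*x).
Apply the initial conditions: f(0) = -15/8 + C1 = -4 and f'(0) = 7/2 + C2 - 2*C1 = 1. Solving gives C1 = -17/8, C2 = -27/4.

f = -15/8 - 17*exp(-2*x)/8 - 5*x**2/4 + 7*x/2 - 27*x*exp(-2*x)/4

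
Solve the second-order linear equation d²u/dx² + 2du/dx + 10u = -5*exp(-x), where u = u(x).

u = -5*exp(-x)/9 + C1*cos(3*x)*exp(-x) + C2*exp(-x)*sin(3*x)

Characteristic equation r² + 2r + 10 = 0 has discriminant (2)² - 4·(10) = -36 < 0, so r = -1 ± 3i.
Hence u_h = C1*cos(3*x)*exp(-x) + C2*exp(-x)*sin(3*x).
Try u_p = A*exp(-x). Substituting into the equation and dividing by exp(-x) gives A = -5/9, so u_p = -5*exp(-x)/9.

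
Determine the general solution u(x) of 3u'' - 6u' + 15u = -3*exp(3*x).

u = -exp(3*x)/8 + C1*cos(2*x)*exp(x) + C2*exp(x)*sin(2*x)

Divide through by 3: u'' - 2u' + 5u = -exp(3*x).
Characteristic equation r² - 2r + 5 = 0 has discriminant (-2)² - 4·(5) = -16 < 0, so r = 1 ± 2i.
Hence u_h = C1*cos(2*x)*exp(x) + C2*exp(x)*sin(2*x).
Try u_p = A*exp(3*x). Substituting into the equation and dividing by exp(3*x) gives A = -1/8, so u_p = -exp(3*x)/8.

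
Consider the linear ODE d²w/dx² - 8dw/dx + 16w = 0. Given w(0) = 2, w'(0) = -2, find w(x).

Characteristic equation r² - 8r + 16 = 0 has discriminant (-8)² - 4·(16) = 0, so r = 4 is a repeated root.
Hence w_h = (C1 + C2*x)*exp(4*x).
Apply the initial conditions: w(0) = C1 = 2 and w'(0) = C2 + 4*C1 = -2. Solving gives C1 = 2, C2 = -10.

w = 2*exp(4*x) - 10*x*exp(4*x)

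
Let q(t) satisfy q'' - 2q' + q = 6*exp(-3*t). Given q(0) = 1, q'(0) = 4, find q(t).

q = 3*exp(-3*t)/8 + 5*exp(t)/8 + 9*t*exp(t)/2

Characteristic equation r² - 2r + 1 = 0 has discriminant (-2)² - 4·(1) = 0, so r = 1 is a repeated root.
Hence q_h = (C1 + C2*t)*exp(t).
Try q_p = A*exp(-3*t). Substituting into the equation and dividing by exp(-3*t) gives A = 3/8, so q_p = 3*exp(-3*t)/8.
General solution: q = 3*exp(-3*t)/8 + C1*exp(t) + C2*t*exp(t).
Apply the initial conditions: q(0) = 3/8 + C1 = 1 and q'(0) = -9/8 + C1 + C2 = 4. Solving gives C1 = 5/8, C2 = 9/2.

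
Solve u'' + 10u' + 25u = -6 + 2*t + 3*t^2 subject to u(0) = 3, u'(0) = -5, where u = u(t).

Characteristic equation r² + 10r + 25 = 0 has discriminant (10)² - 4·(25) = 0, so r = -5 is a repeated root.
Hence u_h = (C1 + C2*t)*exp(-5*t).
For the particular solution try u_p = A0 + A1*t + A2*t^2. Substituting and matching coefficients of each power of t gives A0 = -152/625, A1 = -2/125, A2 = 3/25, so u_p = -152/625 - 2*t/125 + 3*t^2/25.
General solution: u = -152/625 - 2*t/125 + 3*t^2/25 + C1*exp(-5*t) + C2*t*exp(-5*t).
Apply the initial conditions: u(0) = -152/625 + C1 = 3 and u'(0) = -2/125 + C2 - 5*C1 = -5. Solving gives C1 = 2027/625, C2 = 1404/125.

u = -152/625 - 2*t/125 + 3*t**2/25 + 2027*exp(-5*t)/625 + 1404*t*exp(-5*t)/125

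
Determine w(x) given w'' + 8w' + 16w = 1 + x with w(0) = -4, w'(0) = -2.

w = 1/32 - 129*exp(-4*x)/32 + x/16 - 291*x*exp(-4*x)/16

Characteristic equation r² + 8r + 16 = 0 has discriminant (8)² - 4·(16) = 0, so r = -4 is a repeated root.
Hence w_h = (C1 + C2*x)*exp(-4*x).
For the particular solution try w_p = A0 + A1*x. Substituting and matching coefficients of each power of x gives A0 = 1/32, A1 = 1/16, so w_p = 1/32 + x/16.
General solution: w = 1/32 + x/16 + C1*exp(-4*x) + C2*x*exp(-4*x).
Apply the initial conditions: w(0) = 1/32 + C1 = -4 and w'(0) = 1/16 + C2 - 4*C1 = -2. Solving gives C1 = -129/32, C2 = -291/16.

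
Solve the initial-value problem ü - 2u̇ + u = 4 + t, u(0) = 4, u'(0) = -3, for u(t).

Characteristic equation r² - 2r + 1 = 0 has discriminant (-2)² - 4·(1) = 0, so r = 1 is a repeated root.
Hence u_h = (C1 + C2*t)*exp(t).
For the particular solution try u_p = A0 + A1*t. Substituting and matching coefficients of each power of t gives A0 = 6, A1 = 1, so u_p = 6 + t.
General solution: u = 6 + t + C1*exp(t) + C2*t*exp(t).
Apply the initial conditions: u(0) = 6 + C1 = 4 and u'(0) = 1 + C1 + C2 = -3. Solving gives C1 = -2, C2 = -2.

u = 6 + t - 2*exp(t) - 2*t*exp(t)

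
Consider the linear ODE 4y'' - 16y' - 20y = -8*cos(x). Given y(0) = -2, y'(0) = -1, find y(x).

Divide through by 4: y'' - 4y' - 5y = -2*cos(x).
Characteristic equation r² - 4r - 5 = 0 factors as (r - 5)(r + 1) = 0, so r = 5, -1.
Hence y_h = C1*exp(5*x) + C2*exp(-x).
Try y_p = A*cos(x) + B*sin(x). Substituting and equating the coefficients of cos(x) and sin(x) gives A = 3/13, B = 2/13, so y_p = 2*sin(x)/13 + 3*cos(x)/13.
General solution: y = 2*sin(x)/13 + 3*cos(x)/13 + C1*exp(5*x) + C2*exp(-x).
Apply the initial conditions: y(0) = 3/13 + C1 + C2 = -2 and y'(0) = 2/13 - C2 + 5*C1 = -1. Solving gives C1 = -22/39, C2 = -5/3.

y = -22*exp(5*x)/39 - 5*exp(-x)/3 + 2*sin(x)/13 + 3*cos(x)/13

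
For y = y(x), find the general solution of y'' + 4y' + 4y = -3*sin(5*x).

y = 60*cos(5*x)/841 + 63*sin(5*x)/841 + C1*exp(-2*x) + C2*x*exp(-2*x)

Characteristic equation r² + 4r + 4 = 0 has discriminant (4)² - 4·(4) = 0, so r = -2 is a repeated root.
Hence y_h = (C1 + C2*x)*exp(-2*x).
Try y_p = A*cos(5*x) + B*sin(5*x). Substituting and equating the coefficients of cos(5x) and sin(5x) gives A = 60/841, B = 63/841, so y_p = 60*cos(5*x)/841 + 63*sin(5*x)/841.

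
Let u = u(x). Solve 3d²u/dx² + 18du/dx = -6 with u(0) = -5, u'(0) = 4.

Divide through by 3: u'' + 6u' = -2.
Characteristic equation r² + 6r = 0 factors as (r + 6)r = 0, so r = -6, 0.
Hence u_h = C1*exp(-6*x) + C2.
Since 1 solves the homogeneous equation (r = 0 is a root of multiplicity 1), multiply the trial by x. Try u_p = A*x. Substituting into the equation and dividing by 1 gives A = -1/3, so u_p = -x/3.
General solution: u = C2 - x/3 + C1*exp(-6*x).
Apply the initial conditions: u(0) = C1 + C2 = -5 and u'(0) = -1/3 - 6*C1 = 4. Solving gives C1 = -13/18, C2 = -77/18.

u = -77/18 - 13*exp(-6*x)/18 - x/3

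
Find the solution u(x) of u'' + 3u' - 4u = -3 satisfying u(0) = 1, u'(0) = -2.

Characteristic equation r² + 3r - 4 = 0 factors as (r - 1)(r + 4) = 0, so r = 1, -4.
Hence u_h = C1*exp(x) + C2*exp(-4*x).
For the particular solution try u_p = A0. Substituting and matching coefficients of each power of x gives A0 = 3/4, so u_p = 3/4.
General solution: u = 3/4 + C1*exp(x) + C2*exp(-4*x).
Apply the initial conditions: u(0) = 3/4 + C1 + C2 = 1 and u'(0) = C1 - 4*C2 = -2. Solving gives C1 = -1/5, C2 = 9/20.

u = 3/4 - exp(x)/5 + 9*exp(-4*x)/20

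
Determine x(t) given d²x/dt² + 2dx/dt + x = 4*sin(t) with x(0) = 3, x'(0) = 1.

Characteristic equation r² + 2r + 1 = 0 has discriminant (2)² - 4·(1) = 0, so r = -1 is a repeated root.
Hence x_h = (C1 + C2*t)*exp(-t).
Try x_p = A*cos(t) + B*sin(t). Substituting and equating the coefficients of cos(t) and sin(t) gives A = -2, B = 0, so x_p = -2*cos(t).
General solution: x = -2*cos(t) + C1*exp(-t) + C2*t*exp(-t).
Apply the initial conditions: x(0) = -2 + C1 = 3 and x'(0) = C2 - C1 = 1. Solving gives C1 = 5, C2 = 6.

x = -2*cos(t) + 5*exp(-t) + 6*t*exp(-t)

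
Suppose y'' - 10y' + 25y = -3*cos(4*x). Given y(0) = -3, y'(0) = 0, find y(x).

y = -5016*exp(5*x)/1681 - 27*cos(4*x)/1681 + 120*sin(4*x)/1681 + 600*x*exp(5*x)/41

Characteristic equation r² - 10r + 25 = 0 has discriminant (-10)² - 4·(25) = 0, so r = 5 is a repeated root.
Hence y_h = (C1 + C2*x)*exp(5*x).
Try y_p = A*cos(4*x) + B*sin(4*x). Substituting and equating the coefficients of cos(4x) and sin(4x) gives A = -27/1681, B = 120/1681, so y_p = -27*cos(4*x)/1681 + 120*sin(4*x)/1681.
General solution: y = -27*cos(4*x)/1681 + 120*sin(4*x)/1681 + C1*exp(5*x) + C2*x*exp(5*x).
Apply the initial conditions: y(0) = -27/1681 + C1 = -3 and y'(0) = 480/1681 + C2 + 5*C1 = 0. Solving gives C1 = -5016/1681, C2 = 600/41.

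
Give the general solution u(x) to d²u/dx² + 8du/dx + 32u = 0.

u = C1*cos(4*x)*exp(-4*x) + C2*exp(-4*x)*sin(4*x)

Characteristic equation r² + 8r + 32 = 0 has discriminant (8)² - 4·(32) = -64 < 0, so r = -4 ± 4i.
Hence u_h = C1*cos(4*x)*exp(-4*x) + C2*exp(-4*x)*sin(4*x).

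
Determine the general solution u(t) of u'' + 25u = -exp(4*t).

u = -exp(4*t)/41 + C1*cos(5*t) + C2*sin(5*t)

Characteristic equation r² + 25 = 0 has discriminant (0)² - 4·(25) = -100 < 0, so r = ± 5i.
Hence u_h = C1*cos(5*t) + C2*sin(5*t).
Try u_p = A*exp(4*t). Substituting into the equation and dividing by exp(4*t) gives A = -1/41, so u_p = -exp(4*t)/41.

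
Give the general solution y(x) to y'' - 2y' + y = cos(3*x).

y = -3*sin(3*x)/50 - 2*cos(3*x)/25 + C1*exp(x) + C2*x*exp(x)

Characteristic equation r² - 2r + 1 = 0 has discriminant (-2)² - 4·(1) = 0, so r = 1 is a repeated root.
Hence y_h = (C1 + C2*x)*exp(x).
Try y_p = A*cos(3*x) + B*sin(3*x). Substituting and equating the coefficients of cos(3x) and sin(3x) gives A = -2/25, B = -3/50, so y_p = -3*sin(3*x)/50 - 2*cos(3*x)/25.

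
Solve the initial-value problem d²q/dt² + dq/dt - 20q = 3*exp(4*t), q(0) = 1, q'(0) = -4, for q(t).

Characteristic equation r² + r - 20 = 0 factors as (r + 5)(r - 4) = 0, so r = -5, 4.
Hence q_h = C1*exp(-5*t) + C2*exp(4*t).
Since exp(4*t) solves the homogeneous equation (r = 4 is a root of multiplicity 1), multiply the trial by t. Try q_p = A*t*exp(4*t). Substituting into the equation and dividing by exp(4*t) gives A = 1/3, so q_p = t*exp(4*t)/3.
General solution: q = C1*exp(-5*t) + C2*exp(4*t) + t*exp(4*t)/3.
Apply the initial conditions: q(0) = C1 + C2 = 1 and q'(0) = 1/3 - 5*C1 + 4*C2 = -4. Solving gives C1 = 25/27, C2 = 2/27.

q = 2*exp(4*t)/27 + 25*exp(-5*t)/27 + t*exp(4*t)/3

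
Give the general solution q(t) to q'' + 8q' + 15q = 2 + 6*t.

Characteristic equation r² + 8r + 15 = 0 factors as (r + 3)(r + 5) = 0, so r = -3, -5.
Hence q_h = C1*exp(-3*t) + C2*exp(-5*t).
For the particular solution try q_p = A0 + A1*t. Substituting and matching coefficients of each power of t gives A0 = -2/25, A1 = 2/5, so q_p = -2/25 + 2*t/5.

q = -2/25 + 2*t/5 + C1*exp(-3*t) + C2*exp(-5*t)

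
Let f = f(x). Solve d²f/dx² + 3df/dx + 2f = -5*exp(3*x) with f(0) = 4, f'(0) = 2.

f = -7*exp(-2*x) - exp(3*x)/4 + 45*exp(-x)/4

Characteristic equation r² + 3r + 2 = 0 factors as (r + 1)(r + 2) = 0, so r = -1, -2.
Hence f_h = C1*exp(-x) + C2*exp(-2*x).
Try f_p = A*exp(3*x). Substituting into the equation and dividing by exp(3*x) gives A = -1/4, so f_p = -exp(3*x)/4.
General solution: f = -exp(3*x)/4 + C1*exp(-x) + C2*exp(-2*x).
Apply the initial conditions: f(0) = -1/4 + C1 + C2 = 4 and f'(0) = -3/4 - C1 - 2*C2 = 2. Solving gives C1 = 45/4, C2 = -7.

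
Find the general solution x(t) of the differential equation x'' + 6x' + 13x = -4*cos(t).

Characteristic equation r² + 6r + 13 = 0 has discriminant (6)² - 4·(13) = -16 < 0, so r = -3 ± 2i.
Hence x_h = C1*cos(2*t)*exp(-3*t) + C2*exp(-3*t)*sin(2*t).
Try x_p = A*cos(t) + B*sin(t). Substituting and equating the coefficients of cos(t) and sin(t) gives A = -4/15, B = -2/15, so x_p = -4*cos(t)/15 - 2*sin(t)/15.

x = -4*cos(t)/15 - 2*sin(t)/15 + C1*cos(2*t)*exp(-3*t) + C2*exp(-3*t)*sin(2*t)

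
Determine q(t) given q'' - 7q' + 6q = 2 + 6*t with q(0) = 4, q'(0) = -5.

Characteristic equation r² - 7r + 6 = 0 factors as (r - 6)(r - 1) = 0, so r = 6, 1.
Hence q_h = C1*exp(6*t) + C2*exp(t).
For the particular solution try q_p = A0 + A1*t. Substituting and matching coefficients of each power of t gives A0 = 3/2, A1 = 1, so q_p = 3/2 + t.
General solution: q = 3/2 + t + C1*exp(6*t) + C2*exp(t).
Apply the initial conditions: q(0) = 3/2 + C1 + C2 = 4 and q'(0) = 1 + C2 + 6*C1 = -5. Solving gives C1 = -17/10, C2 = 21/5.

q = 3/2 + t - 17*exp(6*t)/10 + 21*exp(t)/5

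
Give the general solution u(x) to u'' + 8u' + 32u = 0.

u = C1*cos(4*x)*exp(-4*x) + C2*exp(-4*x)*sin(4*x)

Characteristic equation r² + 8r + 32 = 0 has discriminant (8)² - 4·(32) = -64 < 0, so r = -4 ± 4i.
Hence u_h = C1*cos(4*x)*exp(-4*x) + C2*exp(-4*x)*sin(4*x).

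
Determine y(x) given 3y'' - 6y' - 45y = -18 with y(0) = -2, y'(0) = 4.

Divide through by 3: y'' - 2y' - 15y = -6.
Characteristic equation r² - 2r - 15 = 0 factors as (r + 3)(r - 5) = 0, so r = -3, 5.
Hence y_h = C1*exp(-3*x) + C2*exp(5*x).
For the particular solution try y_p = A0. Substituting and matching coefficients of each power of x gives A0 = 2/5, so y_p = 2/5.
General solution: y = 2/5 + C1*exp(-3*x) + C2*exp(5*x).
Apply the initial conditions: y(0) = 2/5 + C1 + C2 = -2 and y'(0) = -3*C1 + 5*C2 = 4. Solving gives C1 = -2, C2 = -2/5.

y = 2/5 - 2*exp(-3*x) - 2*exp(5*x)/5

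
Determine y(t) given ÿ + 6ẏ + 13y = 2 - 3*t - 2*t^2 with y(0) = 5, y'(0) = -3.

Characteristic equation r² + 6r + 13 = 0 has discriminant (6)² - 4·(13) = -16 < 0, so r = -3 ± 2i.
Hence y_h = C1*cos(2*t)*exp(-3*t) + C2*exp(-3*t)*sin(2*t).
For the particular solution try y_p = A0 + A1*t + A2*t^2. Substituting and matching coefficients of each power of t gives A0 = 480/2197, A1 = -15/169, A2 = -2/13, so y_p = 480/2197 - 15*t/169 - 2*t^2/13.
General solution: y = 480/2197 - 15*t/169 - 2*t^2/13 + C1*cos(2*t)*exp(-3*t) + C2*exp(-3*t)*sin(2*t).
Apply the initial conditions: y(0) = 480/2197 + C1 = 5 and y'(0) = -15/169 - 3*C1 + 2*C2 = -3. Solving gives C1 = 10505/2197, C2 = 25119/4394.

y = 480/2197 - 15*t/169 - 2*t**2/13 + 10505*cos(2*t)*exp(-3*t)/2197 + 25119*exp(-3*t)*sin(2*t)/4394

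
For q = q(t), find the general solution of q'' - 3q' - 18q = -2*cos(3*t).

Characteristic equation r² - 3r - 18 = 0 factors as (r - 6)(r + 3) = 0, so r = 6, -3.
Hence q_h = C1*exp(6*t) + C2*exp(-3*t).
Try q_p = A*cos(3*t) + B*sin(3*t). Substituting and equating the coefficients of cos(3t) and sin(3t) gives A = 1/15, B = 1/45, so q_p = cos(3*t)/15 + sin(3*t)/45.

q = cos(3*t)/15 + sin(3*t)/45 + C1*exp(6*t) + C2*exp(-3*t)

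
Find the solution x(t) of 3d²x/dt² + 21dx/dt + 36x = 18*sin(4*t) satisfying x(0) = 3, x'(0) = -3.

Divide through by 3: x'' + 7x' + 12x = 6*sin(4*t).
Characteristic equation r² + 7r + 12 = 0 factors as (r + 4)(r + 3) = 0, so r = -4, -3.
Hence x_h = C1*exp(-4*t) + C2*exp(-3*t).
Try x_p = A*cos(4*t) + B*sin(4*t). Substituting and equating the coefficients of cos(4t) and sin(4t) gives A = -21/100, B = -3/100, so x_p = -21*cos(4*t)/100 - 3*sin(4*t)/100.
General solution: x = -21*cos(4*t)/100 - 3*sin(4*t)/100 + C1*exp(-4*t) + C2*exp(-3*t).
Apply the initial conditions: x(0) = -21/100 + C1 + C2 = 3 and x'(0) = -3/25 - 4*C1 - 3*C2 = -3. Solving gives C1 = -27/4, C2 = 249/25.

x = -27*exp(-4*t)/4 - 21*cos(4*t)/100 - 3*sin(4*t)/100 + 249*exp(-3*t)/25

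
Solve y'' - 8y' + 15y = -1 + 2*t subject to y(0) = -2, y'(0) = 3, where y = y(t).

y = 1/225 - 58*exp(3*t)/9 + 2*t/15 + 111*exp(5*t)/25

Characteristic equation r² - 8r + 15 = 0 factors as (r - 3)(r - 5) = 0, so r = 3, 5.
Hence y_h = C1*exp(3*t) + C2*exp(5*t).
For the particular solution try y_p = A0 + A1*t. Substituting and matching coefficients of each power of t gives A0 = 1/225, A1 = 2/15, so y_p = 1/225 + 2*t/15.
General solution: y = 1/225 + 2*t/15 + C1*exp(3*t) + C2*exp(5*t).
Apply the initial conditions: y(0) = 1/225 + C1 + C2 = -2 and y'(0) = 2/15 + 3*C1 + 5*C2 = 3. Solving gives C1 = -58/9, C2 = 111/25.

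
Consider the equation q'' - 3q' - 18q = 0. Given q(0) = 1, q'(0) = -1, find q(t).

Characteristic equation r² - 3r - 18 = 0 factors as (r + 3)(r - 6) = 0, so r = -3, 6.
Hence q_h = C1*exp(-3*t) + C2*exp(6*t).
Apply the initial conditions: q(0) = C1 + C2 = 1 and q'(0) = -3*C1 + 6*C2 = -1. Solving gives C1 = 7/9, C2 = 2/9.

q = 2*exp(6*t)/9 + 7*exp(-3*t)/9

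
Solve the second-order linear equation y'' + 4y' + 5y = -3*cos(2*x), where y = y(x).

Characteristic equation r² + 4r + 5 = 0 has discriminant (4)² - 4·(5) = -4 < 0, so r = -2 ± i.
Hence y_h = C1*cos(x)*exp(-2*x) + C2*exp(-2*x)*sin(x).
Try y_p = A*cos(2*x) + B*sin(2*x). Substituting and equating the coefficients of cos(2x) and sin(2x) gives A = -3/65, B = -24/65, so y_p = -24*sin(2*x)/65 - 3*cos(2*x)/65.

y = -24*sin(2*x)/65 - 3*cos(2*x)/65 + C1*cos(x)*exp(-2*x) + C2*exp(-2*x)*sin(x)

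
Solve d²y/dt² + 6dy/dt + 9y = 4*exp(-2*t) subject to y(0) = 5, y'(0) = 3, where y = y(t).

Characteristic equation r² + 6r + 9 = 0 has discriminant (6)² - 4·(9) = 0, so r = -3 is a repeated root.
Hence y_h = (C1 + C2*t)*exp(-3*t).
Try y_p = A*exp(-2*t). Substituting into the equation and dividing by exp(-2*t) gives A = 4, so y_p = 4*exp(-2*t).
General solution: y = 4*exp(-2*t) + C1*exp(-3*t) + C2*t*exp(-3*t).
Apply the initial conditions: y(0) = 4 + C1 = 5 and y'(0) = -8 + C2 - 3*C1 = 3. Solving gives C1 = 1, C2 = 14.

y = 4*exp(-2*t) + 14*t*exp(-3*t) + exp(-3*t)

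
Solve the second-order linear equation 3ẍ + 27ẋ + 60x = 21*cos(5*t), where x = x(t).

x = -7*cos(5*t)/410 + 63*sin(5*t)/410 + C1*exp(-5*t) + C2*exp(-4*t)

Divide through by 3: x'' + 9x' + 20x = 7*cos(5*t).
Characteristic equation r² + 9r + 20 = 0 factors as (r + 5)(r + 4) = 0, so r = -5, -4.
Hence x_h = C1*exp(-5*t) + C2*exp(-4*t).
Try x_p = A*cos(5*t) + B*sin(5*t). Substituting and equating the coefficients of cos(5t) and sin(5t) gives A = -7/410, B = 63/410, so x_p = -7*cos(5*t)/410 + 63*sin(5*t)/410.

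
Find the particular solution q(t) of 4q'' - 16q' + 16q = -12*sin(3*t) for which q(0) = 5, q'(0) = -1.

Divide through by 4: q'' - 4q' + 4q = -3*sin(3*t).
Characteristic equation r² - 4r + 4 = 0 has discriminant (-4)² - 4·(4) = 0, so r = 2 is a repeated root.
Hence q_h = (C1 + C2*t)*exp(2*t).
Try q_p = A*cos(3*t) + B*sin(3*t). Substituting and equating the coefficients of cos(3t) and sin(3t) gives A = -36/169, B = 15/169, so q_p = -36*cos(3*t)/169 + 15*sin(3*t)/169.
General solution: q = -36*cos(3*t)/169 + 15*sin(3*t)/169 + C1*exp(2*t) + C2*t*exp(2*t).
Apply the initial conditions: q(0) = -36/169 + C1 = 5 and q'(0) = 45/169 + C2 + 2*C1 = -1. Solving gives C1 = 881/169, C2 = -152/13.

q = -36*cos(3*t)/169 + 15*sin(3*t)/169 + 881*exp(2*t)/169 - 152*t*exp(2*t)/13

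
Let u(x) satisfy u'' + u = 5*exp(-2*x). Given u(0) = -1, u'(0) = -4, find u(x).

Characteristic equation r² + 1 = 0 has discriminant (0)² - 4·(1) = -4 < 0, so r = ± i.
Hence u_h = C1*cos(x) + C2*sin(x).
Try u_p = A*exp(-2*x). Substituting into the equation and dividing by exp(-2*x) gives A = 1, so u_p = exp(-2*x).
General solution: u = C1*cos(x) + C2*sin(x) + exp(-2*x).
Apply the initial conditions: u(0) = 1 + C1 = -1 and u'(0) = -2 + C2 = -4. Solving gives C1 = -2, C2 = -2.

u = -2*cos(x) - 2*sin(x) + exp(-2*x)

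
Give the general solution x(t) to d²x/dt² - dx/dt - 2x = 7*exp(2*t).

x = C1*exp(2*t) + C2*exp(-t) + 7*t*exp(2*t)/3

Characteristic equation r² - r - 2 = 0 factors as (r - 2)(r + 1) = 0, so r = 2, -1.
Hence x_h = C1*exp(2*t) + C2*exp(-t).
Since exp(2*t) solves the homogeneous equation (r = 2 is a root of multiplicity 1), multiply the trial by t. Try x_p = A*t*exp(2*t). Substituting into the equation and dividing by exp(2*t) gives A = 7/3, so x_p = 7*t*exp(2*t)/3.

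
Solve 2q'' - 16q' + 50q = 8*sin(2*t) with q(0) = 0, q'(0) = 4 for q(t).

Divide through by 2: q'' - 8q' + 25q = 4*sin(2*t).
Characteristic equation r² - 8r + 25 = 0 has discriminant (-8)² - 4·(25) = -36 < 0, so r = 4 ± 3i.
Hence q_h = C1*cos(3*t)*exp(4*t) + C2*exp(4*t)*sin(3*t).
Try q_p = A*cos(2*t) + B*sin(2*t). Substituting and equating the coefficients of cos(2t) and sin(2t) gives A = 64/697, B = 84/697, so q_p = 64*cos(2*t)/697 + 84*sin(2*t)/697.
General solution: q = 64*cos(2*t)/697 + 84*sin(2*t)/697 + C1*cos(3*t)*exp(4*t) + C2*exp(4*t)*sin(3*t).
Apply the initial conditions: q(0) = 64/697 + C1 = 0 and q'(0) = 168/697 + 3*C2 + 4*C1 = 4. Solving gives C1 = -64/697, C2 = 2876/2091.

q = 64*cos(2*t)/697 + 84*sin(2*t)/697 - 64*cos(3*t)*exp(4*t)/697 + 2876*exp(4*t)*sin(3*t)/2091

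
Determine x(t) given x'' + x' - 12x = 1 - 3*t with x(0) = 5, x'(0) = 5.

Characteristic equation r² + r - 12 = 0 factors as (r - 3)(r + 4) = 0, so r = 3, -4.
Hence x_h = C1*exp(3*t) + C2*exp(-4*t).
For the particular solution try x_p = A0 + A1*t. Substituting and matching coefficients of each power of t gives A0 = -1/16, A1 = 1/4, so x_p = -1/16 + t/4.
General solution: x = -1/16 + t/4 + C1*exp(3*t) + C2*exp(-4*t).
Apply the initial conditions: x(0) = -1/16 + C1 + C2 = 5 and x'(0) = 1/4 - 4*C2 + 3*C1 = 5. Solving gives C1 = 25/7, C2 = 167/112.

x = -1/16 + t/4 + 25*exp(3*t)/7 + 167*exp(-4*t)/112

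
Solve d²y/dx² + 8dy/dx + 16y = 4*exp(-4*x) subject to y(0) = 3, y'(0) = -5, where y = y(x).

y = 3*exp(-4*x) + 2*x**2*exp(-4*x) + 7*x*exp(-4*x)

Characteristic equation r² + 8r + 16 = 0 has discriminant (8)² - 4·(16) = 0, so r = -4 is a repeated root.
Hence y_h = (C1 + C2*x)*exp(-4*x).
Since exp(-4*x) solves the homogeneous equation (r = -4 is a root of multiplicity 2), multiply the trial by x^2. Try y_p = A*x^2*exp(-4*x). Substituting into the equation and dividing by exp(-4*x) gives A = 2, so y_p = 2*x^2*exp(-4*x).
General solution: y = C1*exp(-4*x) + 2*x^2*exp(-4*x) + C2*x*exp(-4*x).
Apply the initial conditions: y(0) = C1 = 3 and y'(0) = C2 - 4*C1 = -5. Solving gives C1 = 3, C2 = 7.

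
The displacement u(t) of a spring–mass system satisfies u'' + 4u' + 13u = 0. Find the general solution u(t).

u = C1*cos(3*t)*exp(-2*t) + C2*exp(-2*t)*sin(3*t)

Characteristic equation r² + 4r + 13 = 0 has discriminant (4)² - 4·(13) = -36 < 0, so r = -2 ± 3i.
Hence u_h = C1*cos(3*t)*exp(-2*t) + C2*exp(-2*t)*sin(3*t).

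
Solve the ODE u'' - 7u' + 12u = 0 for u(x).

u = C1*exp(3*x) + C2*exp(4*x)

Characteristic equation r² - 7r + 12 = 0 factors as (r - 3)(r - 4) = 0, so r = 3, 4.
Hence u_h = C1*exp(3*x) + C2*exp(4*x).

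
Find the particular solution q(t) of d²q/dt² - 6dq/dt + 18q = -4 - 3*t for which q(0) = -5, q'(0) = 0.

q = -5/18 - t/6 - 85*cos(3*t)*exp(3*t)/18 + 43*exp(3*t)*sin(3*t)/9

Characteristic equation r² - 6r + 18 = 0 has discriminant (-6)² - 4·(18) = -36 < 0, so r = 3 ± 3i.
Hence q_h = C1*cos(3*t)*exp(3*t) + C2*exp(3*t)*sin(3*t).
For the particular solution try q_p = A0 + A1*t. Substituting and matching coefficients of each power of t gives A0 = -5/18, A1 = -1/6, so q_p = -5/18 - t/6.
General solution: q = -5/18 - t/6 + C1*cos(3*t)*exp(3*t) + C2*exp(3*t)*sin(3*t).
Apply the initial conditions: q(0) = -5/18 + C1 = -5 and q'(0) = -1/6 + 3*C1 + 3*C2 = 0. Solving gives C1 = -85/18, C2 = 43/9.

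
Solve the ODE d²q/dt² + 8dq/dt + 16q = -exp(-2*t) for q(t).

q = -exp(-2*t)/4 + C1*exp(-4*t) + C2*t*exp(-4*t)

Characteristic equation r² + 8r + 16 = 0 has discriminant (8)² - 4·(16) = 0, so r = -4 is a repeated root.
Hence q_h = (C1 + C2*t)*exp(-4*t).
Try q_p = A*exp(-2*t). Substituting into the equation and dividing by exp(-2*t) gives A = -1/4, so q_p = -exp(-2*t)/4.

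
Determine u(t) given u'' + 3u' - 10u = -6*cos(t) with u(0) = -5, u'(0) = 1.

Characteristic equation r² + 3r - 10 = 0 factors as (r - 2)(r + 5) = 0, so r = 2, -5.
Hence u_h = C1*exp(2*t) + C2*exp(-5*t).
Try u_p = A*cos(t) + B*sin(t). Substituting and equating the coefficients of cos(t) and sin(t) gives A = 33/65, B = -9/65, so u_p = -9*sin(t)/65 + 33*cos(t)/65.
General solution: u = -9*sin(t)/65 + 33*cos(t)/65 + C1*exp(2*t) + C2*exp(-5*t).
Apply the initial conditions: u(0) = 33/65 + C1 + C2 = -5 and u'(0) = -9/65 - 5*C2 + 2*C1 = 1. Solving gives C1 = -132/35, C2 = -158/91.

u = -158*exp(-5*t)/91 - 132*exp(2*t)/35 - 9*sin(t)/65 + 33*cos(t)/65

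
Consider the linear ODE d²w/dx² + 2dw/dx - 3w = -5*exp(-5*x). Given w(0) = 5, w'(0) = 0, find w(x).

w = -5*exp(-5*x)/12 + 15*exp(-3*x)/8 + 85*exp(x)/24

Characteristic equation r² + 2r - 3 = 0 factors as (r + 3)(r - 1) = 0, so r = -3, 1.
Hence w_h = C1*exp(-3*x) + C2*exp(x).
Try w_p = A*exp(-5*x). Substituting into the equation and dividing by exp(-5*x) gives A = -5/12, so w_p = -5*exp(-5*x)/12.
General solution: w = -5*exp(-5*x)/12 + C1*exp(-3*x) + C2*exp(x).
Apply the initial conditions: w(0) = -5/12 + C1 + C2 = 5 and w'(0) = 25/12 + C2 - 3*C1 = 0. Solving gives C1 = 15/8, C2 = 85/24.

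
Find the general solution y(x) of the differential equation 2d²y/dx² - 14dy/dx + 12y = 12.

Divide through by 2: y'' - 7y' + 6y = 6.
Characteristic equation r² - 7r + 6 = 0 factors as (r - 6)(r - 1) = 0, so r = 6, 1.
Hence y_h = C1*exp(6*x) + C2*exp(x).
For the particular solution try y_p = A0. Substituting and matching coefficients of each power of x gives A0 = 1, so y_p = 1.

y = 1 + C1*exp(6*x) + C2*exp(x)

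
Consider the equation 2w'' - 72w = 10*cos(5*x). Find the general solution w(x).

w = -5*cos(5*x)/61 + C1*exp(6*x) + C2*exp(-6*x)

Divide through by 2: w'' - 36w = 5*cos(5*x).
Characteristic equation r² - 36 = 0 factors as (r - 6)(r + 6) = 0, so r = 6, -6.
Hence w_h = C1*exp(6*x) + C2*exp(-6*x).
Try w_p = A*cos(5*x) + B*sin(5*x). Substituting and equating the coefficients of cos(5x) and sin(5x) gives A = -5/61, B = 0, so w_p = -5*cos(5*x)/61.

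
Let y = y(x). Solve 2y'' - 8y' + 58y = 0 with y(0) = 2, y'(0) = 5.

y = 2*cos(5*x)*exp(2*x) + exp(2*x)*sin(5*x)/5

Divide through by 2: y'' - 4y' + 29y = 0.
Characteristic equation r² - 4r + 29 = 0 has discriminant (-4)² - 4·(29) = -100 < 0, so r = 2 ± 5i.
Hence y_h = C1*cos(5*x)*exp(2*x) + C2*exp(2*x)*sin(5*x).
Apply the initial conditions: y(0) = C1 = 2 and y'(0) = 2*C1 + 5*C2 = 5. Solving gives C1 = 2, C2 = 1/5.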